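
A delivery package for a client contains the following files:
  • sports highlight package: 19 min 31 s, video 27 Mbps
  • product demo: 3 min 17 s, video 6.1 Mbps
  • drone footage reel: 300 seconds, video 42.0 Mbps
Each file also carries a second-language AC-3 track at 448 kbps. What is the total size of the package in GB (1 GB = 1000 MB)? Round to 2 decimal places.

5.77 GB

Audio: 448 kbps = 0.448 Mbps.
sports highlight package: 27.448 Mbps × 1171 s = 32141.6 Mb
product demo: 6.548 Mbps × 197 s = 1290.0 Mb
drone footage reel: 42.448 Mbps × 300 s = 12734.4 Mb
Total: 46166.0 Mb = 5770.7 MB.
= 5.771 GB.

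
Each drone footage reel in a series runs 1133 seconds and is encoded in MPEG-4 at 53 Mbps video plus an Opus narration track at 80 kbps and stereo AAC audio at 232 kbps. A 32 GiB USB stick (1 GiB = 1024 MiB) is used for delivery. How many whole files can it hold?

4

Audio total: 80 + 232 = 312 kbps = 0.312 Mbps.
Total bitrate: 53.312 Mbps.
Per item: 53.312 Mbps × 1133 s = 60,402 Mb = 7,550 MB.
Capacity: 32 GiB = 274,878 Mb; 4.55 items → 4 complete.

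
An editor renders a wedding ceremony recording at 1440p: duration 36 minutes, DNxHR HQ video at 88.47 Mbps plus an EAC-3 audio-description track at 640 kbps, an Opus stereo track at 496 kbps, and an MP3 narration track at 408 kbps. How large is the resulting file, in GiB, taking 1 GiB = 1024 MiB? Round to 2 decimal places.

36 min = 2160 s
Audio total: 640 + 496 + 408 = 1544 kbps = 1.544 Mbps.
Total bitrate: 88.47 + 1.544 = 90.014 Mbps.
Stream data: 90.014 Mbps × 2160 s = 194430.2 Mb.
194,430 Mb = 24,303,780,000 bytes ÷ 1,073,741,824 = 22.63 GiB.

22.63 GiB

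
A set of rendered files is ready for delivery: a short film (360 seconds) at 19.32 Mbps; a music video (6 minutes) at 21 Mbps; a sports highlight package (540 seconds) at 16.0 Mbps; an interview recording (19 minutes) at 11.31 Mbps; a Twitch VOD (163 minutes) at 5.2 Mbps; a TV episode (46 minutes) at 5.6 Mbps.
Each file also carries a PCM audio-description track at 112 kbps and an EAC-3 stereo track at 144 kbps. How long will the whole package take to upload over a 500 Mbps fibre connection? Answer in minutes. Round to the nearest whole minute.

4 minutes

Audio total: 112 + 144 = 256 kbps = 0.256 Mbps.
short film: 19.576 Mbps × 360 s = 7047.4 Mb
music video: 21.256 Mbps × 360 s = 7652.2 Mb
sports highlight package: 16.256 Mbps × 540 s = 8778.2 Mb
interview recording: 11.566 Mbps × 1140 s = 13185.2 Mb
Twitch VOD: 5.456 Mbps × 9780 s = 53359.7 Mb
TV episode: 5.856 Mbps × 2760 s = 16162.6 Mb
Total: 106185.2 Mb = 13273.2 MB.
At 500 Mbps: 106185.2 / 500 = 212 s ≈ 3.54 minutes.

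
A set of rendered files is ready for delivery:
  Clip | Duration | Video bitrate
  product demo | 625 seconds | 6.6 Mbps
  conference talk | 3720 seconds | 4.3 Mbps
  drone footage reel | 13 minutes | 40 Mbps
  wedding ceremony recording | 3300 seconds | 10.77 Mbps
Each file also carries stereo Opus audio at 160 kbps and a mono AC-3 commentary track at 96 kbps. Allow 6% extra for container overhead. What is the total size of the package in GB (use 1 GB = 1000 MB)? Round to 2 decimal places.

11.79 GB

Audio total: 160 + 96 = 256 kbps = 0.256 Mbps.
product demo: 6.856 Mbps × 625 s × 1.06 = 4542.1 Mb
conference talk: 4.556 Mbps × 3720 s × 1.06 = 17965.2 Mb
drone footage reel: 40.256 Mbps × 780 s × 1.06 = 33283.7 Mb
wedding ceremony recording: 11.026 Mbps × 3300 s × 1.06 = 38568.9 Mb
Total: 94359.9 Mb = 11795.0 MB.
= 11.79 GB.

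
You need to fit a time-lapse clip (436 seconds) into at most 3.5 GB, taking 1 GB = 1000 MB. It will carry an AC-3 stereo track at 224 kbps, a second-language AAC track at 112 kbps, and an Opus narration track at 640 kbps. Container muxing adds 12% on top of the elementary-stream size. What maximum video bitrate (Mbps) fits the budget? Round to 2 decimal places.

56.36 Mbps

Budget: 3.5 GB = 28000.0 Mb.
Stream payload after overhead: 28000.0 / 1.12 = 25000.0 Mb.
Total bitrate budget: 25000.0 Mb / 436 s = 57.339 Mbps.
Audio total: 224 + 112 + 640 = 976 kbps = 0.976 Mbps.
Video: 57.339 − 0.976 = 56.363 Mbps.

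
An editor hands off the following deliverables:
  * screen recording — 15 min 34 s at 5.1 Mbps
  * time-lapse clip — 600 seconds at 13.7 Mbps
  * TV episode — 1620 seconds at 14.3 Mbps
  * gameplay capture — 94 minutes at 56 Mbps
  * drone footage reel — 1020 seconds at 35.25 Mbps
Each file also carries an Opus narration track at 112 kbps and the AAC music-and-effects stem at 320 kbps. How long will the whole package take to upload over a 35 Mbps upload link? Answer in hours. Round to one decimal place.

Audio total: 112 + 320 = 432 kbps = 0.432 Mbps.
screen recording: 5.532 Mbps × 934 s = 5166.9 Mb
time-lapse clip: 14.132 Mbps × 600 s = 8479.2 Mb
TV episode: 14.732 Mbps × 1620 s = 23865.8 Mb
gameplay capture: 56.432 Mbps × 5640 s = 318276.5 Mb
drone footage reel: 35.682 Mbps × 1020 s = 36395.6 Mb
Total: 392184.0 Mb = 49023.0 MB.
At 35 Mbps: 392184.0 / 35 = 11205 s ≈ 3.11 hours.

3.1 hours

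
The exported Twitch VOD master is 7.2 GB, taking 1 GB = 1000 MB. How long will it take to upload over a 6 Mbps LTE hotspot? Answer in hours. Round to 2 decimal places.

File: 7.2 GB = 57600.0 Mb.
At 6 Mbps: 57600.0 / 6 = 9600.0 s ≈ 2.67 hours.

2.67 hours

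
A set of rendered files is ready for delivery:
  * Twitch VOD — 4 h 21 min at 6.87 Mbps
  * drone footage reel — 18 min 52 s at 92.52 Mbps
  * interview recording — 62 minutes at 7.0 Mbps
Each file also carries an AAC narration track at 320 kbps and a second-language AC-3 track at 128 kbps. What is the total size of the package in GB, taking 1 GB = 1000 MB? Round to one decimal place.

Audio total: 320 + 128 = 448 kbps = 0.448 Mbps.
Twitch VOD: 7.318 Mbps × 15660 s = 114599.9 Mb
drone footage reel: 92.968 Mbps × 1132 s = 105239.8 Mb
interview recording: 7.448 Mbps × 3720 s = 27706.6 Mb
Total: 247546.2 Mb = 30943.3 MB.
= 30.94 GB.

30.9 GB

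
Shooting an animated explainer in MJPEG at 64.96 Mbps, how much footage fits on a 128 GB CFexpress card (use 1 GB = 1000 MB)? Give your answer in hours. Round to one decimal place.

Capacity: 128 GB = 1,024,000 Mb.
Recording time: 1,024,000 / 64.960 = 15,764 s ≈ 4.38 hours.

4.4 hours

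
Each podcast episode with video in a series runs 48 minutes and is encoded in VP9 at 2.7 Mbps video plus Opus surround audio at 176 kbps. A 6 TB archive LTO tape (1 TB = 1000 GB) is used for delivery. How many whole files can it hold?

48 min = 2880 s
Audio: 176 kbps = 0.176 Mbps.
Total bitrate: 2.876 Mbps.
Per item: 2.876 Mbps × 2880 s = 8,283 Mb = 1,035 MB.
Capacity: 6 TB = 48,000,000 Mb; 5795.09 items → 5795 complete.

5795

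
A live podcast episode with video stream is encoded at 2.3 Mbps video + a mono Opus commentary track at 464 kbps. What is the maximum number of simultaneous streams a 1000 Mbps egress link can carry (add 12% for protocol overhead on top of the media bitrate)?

323

Audio: 464 kbps = 0.464 Mbps.
Per-viewer media rate: 2.764 Mbps.
On the wire with 12% overhead: 3.096 Mbps.
1000 Mbps = 1,000 Mbps; 1,000 / 3.096 = 323.03 → 323 viewers.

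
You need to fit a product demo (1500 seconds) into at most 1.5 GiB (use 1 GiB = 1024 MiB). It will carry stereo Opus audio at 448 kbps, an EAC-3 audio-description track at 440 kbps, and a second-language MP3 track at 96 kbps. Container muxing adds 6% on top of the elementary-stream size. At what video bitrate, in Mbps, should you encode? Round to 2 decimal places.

7.12 Mbps

Budget: 1.5 GiB = 12884.9 Mb.
Stream payload after overhead: 12884.9 / 1.06 = 12155.6 Mb.
Total bitrate budget: 12155.6 Mb / 1500 s = 8.104 Mbps.
Audio total: 448 + 440 + 96 = 984 kbps = 0.984 Mbps.
Video: 8.104 − 0.984 = 7.120 Mbps.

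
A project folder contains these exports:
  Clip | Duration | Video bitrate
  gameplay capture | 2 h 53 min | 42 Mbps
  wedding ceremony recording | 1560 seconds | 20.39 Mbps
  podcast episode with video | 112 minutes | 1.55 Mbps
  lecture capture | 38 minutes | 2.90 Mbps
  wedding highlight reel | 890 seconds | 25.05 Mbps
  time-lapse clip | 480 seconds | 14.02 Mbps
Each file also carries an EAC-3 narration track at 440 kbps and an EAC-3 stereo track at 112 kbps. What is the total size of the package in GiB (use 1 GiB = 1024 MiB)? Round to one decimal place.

61.3 GiB

Audio total: 440 + 112 = 552 kbps = 0.552 Mbps.
gameplay capture: 42.552 Mbps × 10380 s = 441689.8 Mb
wedding ceremony recording: 20.942 Mbps × 1560 s = 32669.5 Mb
podcast episode with video: 2.102 Mbps × 6720 s = 14125.4 Mb
lecture capture: 3.452 Mbps × 2280 s = 7870.6 Mb
wedding highlight reel: 25.602 Mbps × 890 s = 22785.8 Mb
time-lapse clip: 14.572 Mbps × 480 s = 6994.6 Mb
Total: 526135.6 Mb = 65767.0 MB.
= 61.25 GiB.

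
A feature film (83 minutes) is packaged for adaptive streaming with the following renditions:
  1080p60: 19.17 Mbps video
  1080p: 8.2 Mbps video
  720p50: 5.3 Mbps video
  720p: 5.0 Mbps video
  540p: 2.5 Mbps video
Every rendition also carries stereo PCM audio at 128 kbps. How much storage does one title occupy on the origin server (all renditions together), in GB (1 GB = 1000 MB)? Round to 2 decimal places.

83 min = 4980 s
Audio: 128 kbps = 0.128 Mbps.
Sum of rendition bitrates: (19.17+0.128) + (8.2+0.128) + (5.3+0.128) + (5.0+0.128) + (2.5+0.128) = 40.810 Mbps.
× 4980 s = 203,234 Mb = 25,404 MB = 25.40 GB.

25.40 GB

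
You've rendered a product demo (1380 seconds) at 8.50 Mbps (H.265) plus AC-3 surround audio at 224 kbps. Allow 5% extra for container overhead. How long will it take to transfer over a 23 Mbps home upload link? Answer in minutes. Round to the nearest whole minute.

Audio: 224 kbps = 0.224 Mbps.
Total bitrate: 8.724 Mbps.
File: 8.724 Mbps × 1380 s = 12039.1 Mb.
With 5% container overhead: ×1.05. → 12641.1 Mb.
At 23 Mbps: 12641.1 / 23 = 549.6 s ≈ 9.16 minutes.

9 minutes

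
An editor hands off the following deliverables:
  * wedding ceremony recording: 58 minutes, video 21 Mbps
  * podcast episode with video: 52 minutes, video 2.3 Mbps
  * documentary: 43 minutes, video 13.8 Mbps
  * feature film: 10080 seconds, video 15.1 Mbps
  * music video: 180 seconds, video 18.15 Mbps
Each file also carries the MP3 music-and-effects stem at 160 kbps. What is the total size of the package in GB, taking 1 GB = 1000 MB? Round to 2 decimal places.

34.31 GB

Audio: 160 kbps = 0.160 Mbps.
wedding ceremony recording: 21.160 Mbps × 3480 s = 73636.8 Mb
podcast episode with video: 2.460 Mbps × 3120 s = 7675.2 Mb
documentary: 13.960 Mbps × 2580 s = 36016.8 Mb
feature film: 15.260 Mbps × 10080 s = 153820.8 Mb
music video: 18.310 Mbps × 180 s = 3295.8 Mb
Total: 274445.4 Mb = 34305.7 MB.
= 34.31 GB.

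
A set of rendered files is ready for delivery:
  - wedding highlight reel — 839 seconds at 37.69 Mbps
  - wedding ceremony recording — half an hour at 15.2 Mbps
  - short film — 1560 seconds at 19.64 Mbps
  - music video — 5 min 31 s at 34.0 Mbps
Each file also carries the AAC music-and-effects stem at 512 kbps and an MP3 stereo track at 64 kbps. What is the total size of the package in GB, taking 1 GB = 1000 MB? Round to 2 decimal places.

12.94 GB

Audio total: 512 + 64 = 576 kbps = 0.576 Mbps.
wedding highlight reel: 38.266 Mbps × 839 s = 32105.2 Mb
wedding ceremony recording: 15.776 Mbps × 1800 s = 28396.8 Mb
short film: 20.216 Mbps × 1560 s = 31537.0 Mb
music video: 34.576 Mbps × 331 s = 11444.7 Mb
Total: 103483.6 Mb = 12935.4 MB.
= 12.94 GB.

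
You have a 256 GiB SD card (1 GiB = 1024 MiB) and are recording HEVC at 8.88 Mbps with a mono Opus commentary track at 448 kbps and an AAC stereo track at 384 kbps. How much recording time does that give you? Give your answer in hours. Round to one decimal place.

62.9 hours

Audio total: 448 + 384 = 832 kbps = 0.832 Mbps.
Total bitrate: 8.88 + 0.832 = 9.712 Mbps.
Capacity: 256 GiB = 2,199,023 Mb.
Recording time: 2,199,023 / 9.712 = 226,423 s ≈ 62.9 hours.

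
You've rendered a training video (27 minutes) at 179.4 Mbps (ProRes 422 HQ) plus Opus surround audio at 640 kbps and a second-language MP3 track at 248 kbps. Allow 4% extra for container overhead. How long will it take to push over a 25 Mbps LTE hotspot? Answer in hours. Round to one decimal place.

3.4 hours

27 min = 1620 s
Audio total: 640 + 248 = 888 kbps = 0.888 Mbps.
Total bitrate: 180.288 Mbps.
File: 180.288 Mbps × 1620 s = 292066.6 Mb.
With 4% container overhead: ×1.04. → 303749.2 Mb.
At 25 Mbps: 303749.2 / 25 = 12150.0 s ≈ 3.37 hours.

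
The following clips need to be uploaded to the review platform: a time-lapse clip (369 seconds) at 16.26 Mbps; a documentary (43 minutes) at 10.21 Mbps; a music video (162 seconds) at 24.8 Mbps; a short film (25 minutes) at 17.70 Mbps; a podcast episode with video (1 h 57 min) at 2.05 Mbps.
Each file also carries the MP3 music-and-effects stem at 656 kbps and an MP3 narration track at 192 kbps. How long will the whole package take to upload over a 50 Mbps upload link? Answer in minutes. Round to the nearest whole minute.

Audio total: 656 + 192 = 848 kbps = 0.848 Mbps.
time-lapse clip: 17.108 Mbps × 369 s = 6312.9 Mb
documentary: 11.058 Mbps × 2580 s = 28529.6 Mb
music video: 25.648 Mbps × 162 s = 4155.0 Mb
short film: 18.548 Mbps × 1500 s = 27822.0 Mb
podcast episode with video: 2.898 Mbps × 7020 s = 20344.0 Mb
Total: 87163.4 Mb = 10895.4 MB.
At 50 Mbps: 87163.4 / 50 = 1743 s ≈ 29.1 minutes.

29 minutes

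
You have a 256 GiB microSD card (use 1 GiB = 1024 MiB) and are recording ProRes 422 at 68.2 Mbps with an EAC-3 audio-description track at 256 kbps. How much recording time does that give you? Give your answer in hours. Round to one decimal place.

8.9 hours

Audio: 256 kbps = 0.256 Mbps.
Total bitrate: 68.2 + 0.256 = 68.456 Mbps.
Capacity: 256 GiB = 2,199,023 Mb.
Recording time: 2,199,023 / 68.456 = 32,123 s ≈ 8.92 hours.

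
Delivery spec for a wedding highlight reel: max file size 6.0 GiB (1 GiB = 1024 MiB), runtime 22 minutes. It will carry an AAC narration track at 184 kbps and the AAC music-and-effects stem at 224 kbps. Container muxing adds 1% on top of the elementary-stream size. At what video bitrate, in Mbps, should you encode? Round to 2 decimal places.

38.25 Mbps

Budget: 6.0 GiB = 51539.6 Mb.
Stream payload after overhead: 51539.6 / 1.01 = 51029.3 Mb.
22 min = 1320 s
Total bitrate budget: 51029.3 Mb / 1320 s = 38.659 Mbps.
Audio total: 184 + 224 = 408 kbps = 0.408 Mbps.
Video: 38.659 − 0.408 = 38.251 Mbps.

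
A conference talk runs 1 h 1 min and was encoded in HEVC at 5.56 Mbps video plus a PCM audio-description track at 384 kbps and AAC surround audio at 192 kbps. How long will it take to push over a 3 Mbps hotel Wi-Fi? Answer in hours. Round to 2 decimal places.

2.08 hours

1 h 1 min = 61 min = 3660 s
Audio total: 384 + 192 = 576 kbps = 0.576 Mbps.
Total bitrate: 6.136 Mbps.
File: 6.136 Mbps × 3660 s = 22457.8 Mb.
At 3 Mbps: 22457.8 / 3 = 7485.9 s ≈ 2.08 hours.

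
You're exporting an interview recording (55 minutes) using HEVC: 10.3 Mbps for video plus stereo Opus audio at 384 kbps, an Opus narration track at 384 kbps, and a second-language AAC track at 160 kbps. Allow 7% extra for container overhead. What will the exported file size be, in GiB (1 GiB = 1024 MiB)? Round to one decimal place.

4.6 GiB

55 min = 3300 s
Audio total: 384 + 384 + 160 = 928 kbps = 0.928 Mbps.
Total bitrate: 10.3 + 0.928 = 11.228 Mbps.
Stream data: 11.228 Mbps × 3300 s = 37052.4 Mb.
With 7% container overhead: ×1.07.
39,646 Mb = 4,955,758,500 bytes ÷ 1,073,741,824 = 4.615 GiB.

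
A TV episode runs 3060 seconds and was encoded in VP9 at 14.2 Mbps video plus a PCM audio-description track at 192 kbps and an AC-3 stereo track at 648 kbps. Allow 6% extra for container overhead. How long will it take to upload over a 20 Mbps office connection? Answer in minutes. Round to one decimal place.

Audio total: 192 + 648 = 840 kbps = 0.840 Mbps.
Total bitrate: 15.040 Mbps.
File: 15.040 Mbps × 3060 s = 46022.4 Mb.
With 6% container overhead: ×1.06. → 48783.7 Mb.
At 20 Mbps: 48783.7 / 20 = 2439.2 s ≈ 40.7 minutes.

40.7 minutes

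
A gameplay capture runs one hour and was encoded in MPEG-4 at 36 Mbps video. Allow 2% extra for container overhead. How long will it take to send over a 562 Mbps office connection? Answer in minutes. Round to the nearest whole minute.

4 minutes

1 h = 3600 s
File: 36.000 Mbps × 3600 s = 129600.0 Mb.
With 2% container overhead: ×1.02. → 132192.0 Mb.
At 562 Mbps: 132192.0 / 562 = 235.2 s ≈ 3.92 minutes.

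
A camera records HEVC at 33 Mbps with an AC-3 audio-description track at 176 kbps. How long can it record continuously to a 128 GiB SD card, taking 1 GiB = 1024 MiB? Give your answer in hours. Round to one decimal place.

Audio: 176 kbps = 0.176 Mbps.
Total bitrate: 33 + 0.176 = 33.176 Mbps.
Capacity: 128 GiB = 1,099,512 Mb.
Recording time: 1,099,512 / 33.176 = 33,142 s ≈ 9.21 hours.

9.2 hours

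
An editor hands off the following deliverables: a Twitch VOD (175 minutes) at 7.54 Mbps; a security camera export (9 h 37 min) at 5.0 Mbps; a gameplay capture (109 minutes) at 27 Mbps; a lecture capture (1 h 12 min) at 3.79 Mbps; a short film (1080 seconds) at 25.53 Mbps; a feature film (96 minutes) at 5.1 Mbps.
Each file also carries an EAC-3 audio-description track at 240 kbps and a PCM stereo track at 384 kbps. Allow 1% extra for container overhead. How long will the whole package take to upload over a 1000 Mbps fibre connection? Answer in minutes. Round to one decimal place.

9.1 minutes

Audio total: 240 + 384 = 624 kbps = 0.624 Mbps.
Twitch VOD: 8.164 Mbps × 10500 s × 1.01 = 86579.2 Mb
security camera export: 5.624 Mbps × 34620 s × 1.01 = 196649.9 Mb
gameplay capture: 27.624 Mbps × 6540 s × 1.01 = 182467.6 Mb
lecture capture: 4.414 Mbps × 4320 s × 1.01 = 19259.2 Mb
short film: 26.154 Mbps × 1080 s × 1.01 = 28528.8 Mb
feature film: 5.724 Mbps × 5760 s × 1.01 = 33299.9 Mb
Total: 546784.6 Mb = 68348.1 MB.
At 1000 Mbps: 546784.6 / 1000 = 547 s ≈ 9.11 minutes.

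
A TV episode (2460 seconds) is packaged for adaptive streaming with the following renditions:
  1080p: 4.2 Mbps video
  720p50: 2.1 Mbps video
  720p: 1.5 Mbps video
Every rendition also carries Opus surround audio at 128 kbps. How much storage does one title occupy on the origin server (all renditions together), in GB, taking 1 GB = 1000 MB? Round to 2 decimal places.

2.52 GB

Audio: 128 kbps = 0.128 Mbps.
Sum of rendition bitrates: (4.2+0.128) + (2.1+0.128) + (1.5+0.128) = 8.184 Mbps.
× 2460 s = 20,133 Mb = 2,517 MB = 2.517 GB.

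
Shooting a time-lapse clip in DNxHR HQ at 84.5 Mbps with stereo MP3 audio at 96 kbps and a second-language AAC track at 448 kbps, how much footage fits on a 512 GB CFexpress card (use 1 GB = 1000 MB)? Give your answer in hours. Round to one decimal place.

Audio total: 96 + 448 = 544 kbps = 0.544 Mbps.
Total bitrate: 84.5 + 0.544 = 85.044 Mbps.
Capacity: 512 GB = 4,096,000 Mb.
Recording time: 4,096,000 / 85.044 = 48,163 s ≈ 13.4 hours.

13.4 hours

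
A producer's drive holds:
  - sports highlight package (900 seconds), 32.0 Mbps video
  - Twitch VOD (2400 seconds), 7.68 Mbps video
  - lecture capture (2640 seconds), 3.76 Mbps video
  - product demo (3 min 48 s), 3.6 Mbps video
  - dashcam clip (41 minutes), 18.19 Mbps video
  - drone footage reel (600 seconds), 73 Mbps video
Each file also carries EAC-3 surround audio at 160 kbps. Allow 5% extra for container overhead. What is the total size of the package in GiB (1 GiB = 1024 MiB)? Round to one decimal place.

18.1 GiB

Audio: 160 kbps = 0.160 Mbps.
sports highlight package: 32.160 Mbps × 900 s × 1.05 = 30391.2 Mb
Twitch VOD: 7.840 Mbps × 2400 s × 1.05 = 19756.8 Mb
lecture capture: 3.920 Mbps × 2640 s × 1.05 = 10866.2 Mb
product demo: 3.760 Mbps × 228 s × 1.05 = 900.1 Mb
dashcam clip: 18.350 Mbps × 2460 s × 1.05 = 47398.1 Mb
drone footage reel: 73.160 Mbps × 600 s × 1.05 = 46090.8 Mb
Total: 155403.2 Mb = 19425.4 MB.
= 18.09 GiB.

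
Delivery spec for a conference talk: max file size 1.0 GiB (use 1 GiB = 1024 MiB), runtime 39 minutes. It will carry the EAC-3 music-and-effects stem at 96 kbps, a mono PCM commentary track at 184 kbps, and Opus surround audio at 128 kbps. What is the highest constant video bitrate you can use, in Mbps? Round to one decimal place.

Budget: 1.0 GiB = 8589.9 Mb.
39 min = 2340 s
Total bitrate budget: 8589.9 Mb / 2340 s = 3.671 Mbps.
Audio total: 96 + 184 + 128 = 408 kbps = 0.408 Mbps.
Video: 3.671 − 0.408 = 3.263 Mbps.

3.3 Mbps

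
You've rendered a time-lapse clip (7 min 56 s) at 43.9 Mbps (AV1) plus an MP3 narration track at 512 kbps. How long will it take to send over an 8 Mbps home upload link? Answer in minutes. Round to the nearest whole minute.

44 minutes

7 min 56 s = 476 s
Audio: 512 kbps = 0.512 Mbps.
Total bitrate: 44.412 Mbps.
File: 44.412 Mbps × 476 s = 21140.1 Mb.
At 8 Mbps: 21140.1 / 8 = 2642.5 s ≈ 44 minutes.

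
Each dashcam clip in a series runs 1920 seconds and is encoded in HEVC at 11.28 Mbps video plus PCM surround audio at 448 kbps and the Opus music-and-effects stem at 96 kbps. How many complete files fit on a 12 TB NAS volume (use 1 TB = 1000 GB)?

Audio total: 448 + 96 = 544 kbps = 0.544 Mbps.
Total bitrate: 11.824 Mbps.
Per item: 11.824 Mbps × 1920 s = 22,702 Mb = 2,838 MB.
Capacity: 12 TB = 96,000,000 Mb; 4228.69 items → 4228 complete.

4228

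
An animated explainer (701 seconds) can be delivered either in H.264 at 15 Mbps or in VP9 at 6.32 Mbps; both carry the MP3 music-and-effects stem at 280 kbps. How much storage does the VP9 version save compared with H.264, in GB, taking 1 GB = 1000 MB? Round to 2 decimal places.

Audio: 280 kbps = 0.280 Mbps.
H.264: 15.280 Mbps × 701 s = 10711.3 Mb = 1.339 GB.
VP9: 6.600 Mbps × 701 s = 4626.6 Mb = 0.578 GB.
Saving: 1.339 − 0.578 = 0.761 GB.

0.76 GB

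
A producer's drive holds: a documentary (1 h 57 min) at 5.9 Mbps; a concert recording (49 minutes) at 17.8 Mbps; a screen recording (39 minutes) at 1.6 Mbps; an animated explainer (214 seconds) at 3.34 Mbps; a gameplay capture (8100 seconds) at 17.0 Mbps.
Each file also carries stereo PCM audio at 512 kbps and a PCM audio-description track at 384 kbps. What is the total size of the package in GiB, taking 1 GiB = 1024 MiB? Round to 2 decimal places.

Audio total: 512 + 384 = 896 kbps = 0.896 Mbps.
documentary: 6.796 Mbps × 7020 s = 47707.9 Mb
concert recording: 18.696 Mbps × 2940 s = 54966.2 Mb
screen recording: 2.496 Mbps × 2340 s = 5840.6 Mb
animated explainer: 4.236 Mbps × 214 s = 906.5 Mb
gameplay capture: 17.896 Mbps × 8100 s = 144957.6 Mb
Total: 254378.9 Mb = 31797.4 MB.
= 29.61 GiB.

29.61 GiB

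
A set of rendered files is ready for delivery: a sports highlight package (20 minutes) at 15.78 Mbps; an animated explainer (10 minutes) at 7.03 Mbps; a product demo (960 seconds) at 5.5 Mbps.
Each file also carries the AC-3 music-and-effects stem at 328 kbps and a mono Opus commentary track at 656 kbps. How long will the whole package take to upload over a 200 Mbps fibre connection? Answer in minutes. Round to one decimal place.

Audio total: 328 + 656 = 984 kbps = 0.984 Mbps.
sports highlight package: 16.764 Mbps × 1200 s = 20116.8 Mb
animated explainer: 8.014 Mbps × 600 s = 4808.4 Mb
product demo: 6.484 Mbps × 960 s = 6224.6 Mb
Total: 31149.8 Mb = 3893.7 MB.
At 200 Mbps: 31149.8 / 200 = 156 s ≈ 2.6 minutes.

2.6 minutes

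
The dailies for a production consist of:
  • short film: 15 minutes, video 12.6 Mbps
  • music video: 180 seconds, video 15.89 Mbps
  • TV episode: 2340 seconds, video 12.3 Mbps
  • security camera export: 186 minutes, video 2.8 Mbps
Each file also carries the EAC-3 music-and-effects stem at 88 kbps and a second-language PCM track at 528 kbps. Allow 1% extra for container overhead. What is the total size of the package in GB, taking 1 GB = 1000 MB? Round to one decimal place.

Audio total: 88 + 528 = 616 kbps = 0.616 Mbps.
short film: 13.216 Mbps × 900 s × 1.01 = 12013.3 Mb
music video: 16.506 Mbps × 180 s × 1.01 = 3000.8 Mb
TV episode: 12.916 Mbps × 2340 s × 1.01 = 30525.7 Mb
security camera export: 3.416 Mbps × 11160 s × 1.01 = 38503.8 Mb
Total: 84043.6 Mb = 10505.4 MB.
= 10.51 GB.

10.5 GB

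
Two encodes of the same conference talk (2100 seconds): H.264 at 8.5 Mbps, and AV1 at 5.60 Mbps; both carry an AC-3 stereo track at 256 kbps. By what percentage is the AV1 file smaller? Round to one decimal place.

Audio: 256 kbps = 0.256 Mbps.
H.264: 8.756 Mbps × 2100 s = 18387.6 Mb = 2.298 GB.
AV1: 5.856 Mbps × 2100 s = 12297.6 Mb = 1.537 GB.
Reduction: (1 − 1.537/2.298) × 100 = 33.12%.

33.1%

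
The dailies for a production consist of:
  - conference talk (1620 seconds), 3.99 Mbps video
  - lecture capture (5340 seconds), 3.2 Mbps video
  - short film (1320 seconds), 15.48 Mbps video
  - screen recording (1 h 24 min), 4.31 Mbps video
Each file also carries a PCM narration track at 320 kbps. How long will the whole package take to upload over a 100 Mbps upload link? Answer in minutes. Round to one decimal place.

11.7 minutes

Audio: 320 kbps = 0.320 Mbps.
conference talk: 4.310 Mbps × 1620 s = 6982.2 Mb
lecture capture: 3.520 Mbps × 5340 s = 18796.8 Mb
short film: 15.800 Mbps × 1320 s = 20856.0 Mb
screen recording: 4.630 Mbps × 5040 s = 23335.2 Mb
Total: 69970.2 Mb = 8746.3 MB.
At 100 Mbps: 69970.2 / 100 = 700 s ≈ 11.7 minutes.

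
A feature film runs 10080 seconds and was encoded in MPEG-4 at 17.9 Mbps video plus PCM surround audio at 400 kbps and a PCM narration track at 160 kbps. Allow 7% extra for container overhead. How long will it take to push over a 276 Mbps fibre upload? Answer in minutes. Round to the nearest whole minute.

12 minutes

Audio total: 400 + 160 = 560 kbps = 0.560 Mbps.
Total bitrate: 18.460 Mbps.
File: 18.460 Mbps × 10080 s = 186076.8 Mb.
With 7% container overhead: ×1.07. → 199102.2 Mb.
At 276 Mbps: 199102.2 / 276 = 721.4 s ≈ 12 minutes.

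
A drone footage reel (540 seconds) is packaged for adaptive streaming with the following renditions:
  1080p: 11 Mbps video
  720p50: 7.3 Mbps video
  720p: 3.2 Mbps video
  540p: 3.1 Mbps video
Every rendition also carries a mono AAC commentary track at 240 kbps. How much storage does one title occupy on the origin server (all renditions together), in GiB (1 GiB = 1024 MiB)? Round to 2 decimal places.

Audio: 240 kbps = 0.240 Mbps.
Sum of rendition bitrates: (11+0.240) + (7.3+0.240) + (3.2+0.240) + (3.1+0.240) = 25.560 Mbps.
× 540 s = 13,802 Mb = 1,725 MB = 1.607 GiB.

1.61 GiB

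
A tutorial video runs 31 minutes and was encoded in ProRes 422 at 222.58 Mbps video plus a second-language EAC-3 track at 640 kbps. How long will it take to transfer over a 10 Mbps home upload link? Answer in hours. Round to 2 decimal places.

31 min = 1860 s
Audio: 640 kbps = 0.640 Mbps.
Total bitrate: 223.220 Mbps.
File: 223.220 Mbps × 1860 s = 415189.2 Mb.
At 10 Mbps: 415189.2 / 10 = 41518.9 s ≈ 11.5 hours.

11.53 hours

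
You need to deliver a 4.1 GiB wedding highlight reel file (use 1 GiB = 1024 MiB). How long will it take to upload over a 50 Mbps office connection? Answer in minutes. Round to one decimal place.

File: 4.1 GiB = 35218.7 Mb.
At 50 Mbps: 35218.7 / 50 = 704.4 s ≈ 11.7 minutes.

11.7 minutes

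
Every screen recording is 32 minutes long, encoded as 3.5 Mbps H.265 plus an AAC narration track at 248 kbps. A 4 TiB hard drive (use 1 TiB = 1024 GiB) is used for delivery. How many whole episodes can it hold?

32 min = 1920 s
Audio: 248 kbps = 0.248 Mbps.
Total bitrate: 3.748 Mbps.
Per item: 3.748 Mbps × 1920 s = 7,196 Mb = 899.5 MB.
Capacity: 4 TiB = 35,184,372 Mb; 4889.33 items → 4889 complete.

4889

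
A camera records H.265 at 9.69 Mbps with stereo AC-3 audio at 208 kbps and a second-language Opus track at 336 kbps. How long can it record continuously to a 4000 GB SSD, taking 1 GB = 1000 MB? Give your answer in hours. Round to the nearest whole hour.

869 hours

Audio total: 208 + 336 = 544 kbps = 0.544 Mbps.
Total bitrate: 9.69 + 0.544 = 10.234 Mbps.
Capacity: 4000 GB = 32,000,000 Mb.
Recording time: 32,000,000 / 10.234 = 3,126,832 s ≈ 869 hours.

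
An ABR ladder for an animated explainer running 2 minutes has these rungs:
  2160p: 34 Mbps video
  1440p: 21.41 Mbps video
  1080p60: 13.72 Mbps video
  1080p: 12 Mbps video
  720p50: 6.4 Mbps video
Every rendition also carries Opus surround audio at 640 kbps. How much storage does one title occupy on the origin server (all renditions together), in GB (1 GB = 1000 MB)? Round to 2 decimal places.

1.36 GB

2 min = 120 s
Audio: 640 kbps = 0.640 Mbps.
Sum of rendition bitrates: (34+0.640) + (21.41+0.640) + (13.72+0.640) + (12+0.640) + (6.4+0.640) = 90.730 Mbps.
× 120 s = 10,888 Mb = 1,361 MB = 1.361 GB.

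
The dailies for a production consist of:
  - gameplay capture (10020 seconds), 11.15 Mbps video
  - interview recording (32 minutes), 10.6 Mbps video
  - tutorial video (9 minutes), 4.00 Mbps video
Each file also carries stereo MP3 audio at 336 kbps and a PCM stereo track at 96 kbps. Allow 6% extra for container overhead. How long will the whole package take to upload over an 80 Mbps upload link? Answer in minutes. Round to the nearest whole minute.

Audio total: 336 + 96 = 432 kbps = 0.432 Mbps.
gameplay capture: 11.582 Mbps × 10020 s × 1.06 = 123014.7 Mb
interview recording: 11.032 Mbps × 1920 s × 1.06 = 22452.3 Mb
tutorial video: 4.432 Mbps × 540 s × 1.06 = 2536.9 Mb
Total: 148003.9 Mb = 18500.5 MB.
At 80 Mbps: 148003.9 / 80 = 1850 s ≈ 30.8 minutes.

31 minutes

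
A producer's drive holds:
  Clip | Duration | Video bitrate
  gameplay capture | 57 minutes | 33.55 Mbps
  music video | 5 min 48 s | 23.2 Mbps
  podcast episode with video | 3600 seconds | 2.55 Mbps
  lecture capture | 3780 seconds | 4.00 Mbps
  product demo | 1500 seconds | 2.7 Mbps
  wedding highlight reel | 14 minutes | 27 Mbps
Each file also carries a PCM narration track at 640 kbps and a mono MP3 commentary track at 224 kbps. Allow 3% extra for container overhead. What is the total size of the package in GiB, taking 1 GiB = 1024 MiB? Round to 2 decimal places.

Audio total: 640 + 224 = 864 kbps = 0.864 Mbps.
gameplay capture: 34.414 Mbps × 3420 s × 1.03 = 121226.8 Mb
music video: 24.064 Mbps × 348 s × 1.03 = 8625.5 Mb
podcast episode with video: 3.414 Mbps × 3600 s × 1.03 = 12659.1 Mb
lecture capture: 4.864 Mbps × 3780 s × 1.03 = 18937.5 Mb
product demo: 3.564 Mbps × 1500 s × 1.03 = 5506.4 Mb
wedding highlight reel: 27.864 Mbps × 840 s × 1.03 = 24107.9 Mb
Total: 191063.2 Mb = 23882.9 MB.
= 22.24 GiB.

22.24 GiB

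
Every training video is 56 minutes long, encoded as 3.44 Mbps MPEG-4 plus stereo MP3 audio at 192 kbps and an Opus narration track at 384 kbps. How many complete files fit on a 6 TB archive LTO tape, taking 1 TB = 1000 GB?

3557

56 min = 3360 s
Audio total: 192 + 384 = 576 kbps = 0.576 Mbps.
Total bitrate: 4.016 Mbps.
Per item: 4.016 Mbps × 3360 s = 13,494 Mb = 1,687 MB.
Capacity: 6 TB = 48,000,000 Mb; 3557.20 items → 3557 complete.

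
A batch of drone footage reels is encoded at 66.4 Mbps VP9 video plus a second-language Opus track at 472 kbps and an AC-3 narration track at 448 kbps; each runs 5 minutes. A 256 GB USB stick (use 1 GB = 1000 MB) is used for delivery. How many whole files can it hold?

101

5 min = 300 s
Audio total: 472 + 448 = 920 kbps = 0.920 Mbps.
Total bitrate: 67.320 Mbps.
Per item: 67.320 Mbps × 300 s = 20,196 Mb = 2,524 MB.
Capacity: 256 GB = 2,048,000 Mb; 101.41 items → 101 complete.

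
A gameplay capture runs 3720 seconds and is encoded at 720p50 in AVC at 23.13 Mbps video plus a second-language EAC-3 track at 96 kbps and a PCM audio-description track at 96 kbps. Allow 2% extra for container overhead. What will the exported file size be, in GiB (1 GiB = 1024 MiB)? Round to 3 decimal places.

Audio total: 96 + 96 = 192 kbps = 0.192 Mbps.
Total bitrate: 23.13 + 0.192 = 23.322 Mbps.
Stream data: 23.322 Mbps × 3720 s = 86757.8 Mb.
With 2% container overhead: ×1.02.
88,493 Mb = 11,061,624,600 bytes ÷ 1,073,741,824 = 10.30 GiB.

10.302 GiB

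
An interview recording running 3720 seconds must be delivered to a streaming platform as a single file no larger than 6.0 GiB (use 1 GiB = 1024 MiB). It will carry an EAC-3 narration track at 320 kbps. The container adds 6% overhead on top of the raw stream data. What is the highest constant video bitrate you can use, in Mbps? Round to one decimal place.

12.8 Mbps

Budget: 6.0 GiB = 51539.6 Mb.
Stream payload after overhead: 51539.6 / 1.06 = 48622.3 Mb.
Total bitrate budget: 48622.3 Mb / 3720 s = 13.071 Mbps.
Audio: 320 kbps = 0.320 Mbps.
Video: 13.071 − 0.320 = 12.751 Mbps.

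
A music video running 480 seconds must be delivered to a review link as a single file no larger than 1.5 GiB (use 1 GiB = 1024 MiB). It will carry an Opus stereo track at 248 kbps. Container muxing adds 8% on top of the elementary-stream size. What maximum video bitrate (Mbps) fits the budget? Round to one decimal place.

24.6 Mbps

Budget: 1.5 GiB = 12884.9 Mb.
Stream payload after overhead: 12884.9 / 1.08 = 11930.5 Mb.
Total bitrate budget: 11930.5 Mb / 480 s = 24.855 Mbps.
Audio: 248 kbps = 0.248 Mbps.
Video: 24.855 − 0.248 = 24.607 Mbps.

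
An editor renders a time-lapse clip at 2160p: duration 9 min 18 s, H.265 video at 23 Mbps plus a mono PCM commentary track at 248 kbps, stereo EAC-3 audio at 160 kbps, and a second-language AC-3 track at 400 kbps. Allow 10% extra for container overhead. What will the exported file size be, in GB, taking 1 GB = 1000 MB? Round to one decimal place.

9 min 18 s = 558 s
Audio total: 248 + 160 + 400 = 808 kbps = 0.808 Mbps.
Total bitrate: 23 + 0.808 = 23.808 Mbps.
Stream data: 23.808 Mbps × 558 s = 13284.9 Mb.
With 10% container overhead: ×1.10.
14,613 Mb ÷ 8 = 1,827 MB → 1.827 GB.

1.8 GB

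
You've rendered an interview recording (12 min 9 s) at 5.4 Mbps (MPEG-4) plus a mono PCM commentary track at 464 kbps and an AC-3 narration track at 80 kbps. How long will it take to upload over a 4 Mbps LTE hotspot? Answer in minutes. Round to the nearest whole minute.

18 minutes

12 min 9 s = 729 s
Audio total: 464 + 80 = 544 kbps = 0.544 Mbps.
Total bitrate: 5.944 Mbps.
File: 5.944 Mbps × 729 s = 4333.2 Mb.
At 4 Mbps: 4333.2 / 4 = 1083.3 s ≈ 18.1 minutes.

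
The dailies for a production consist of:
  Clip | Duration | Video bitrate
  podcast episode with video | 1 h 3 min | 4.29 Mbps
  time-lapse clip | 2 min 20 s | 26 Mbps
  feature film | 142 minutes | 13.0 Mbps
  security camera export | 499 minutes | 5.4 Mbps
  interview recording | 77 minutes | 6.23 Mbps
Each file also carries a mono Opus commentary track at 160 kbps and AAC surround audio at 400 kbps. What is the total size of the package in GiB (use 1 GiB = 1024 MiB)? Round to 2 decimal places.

Audio total: 160 + 400 = 560 kbps = 0.560 Mbps.
podcast episode with video: 4.850 Mbps × 3780 s = 18333.0 Mb
time-lapse clip: 26.560 Mbps × 140 s = 3718.4 Mb
feature film: 13.560 Mbps × 8520 s = 115531.2 Mb
security camera export: 5.960 Mbps × 29940 s = 178442.4 Mb
interview recording: 6.790 Mbps × 4620 s = 31369.8 Mb
Total: 347394.8 Mb = 43424.3 MB.
= 40.44 GiB.

40.44 GiB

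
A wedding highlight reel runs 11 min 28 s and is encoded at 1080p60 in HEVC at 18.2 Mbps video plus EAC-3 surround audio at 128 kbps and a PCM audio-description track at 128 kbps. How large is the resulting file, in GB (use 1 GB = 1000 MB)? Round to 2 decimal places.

1.59 GB

11 min 28 s = 688 s
Audio total: 128 + 128 = 256 kbps = 0.256 Mbps.
Total bitrate: 18.2 + 0.256 = 18.456 Mbps.
Stream data: 18.456 Mbps × 688 s = 12697.7 Mb.
12,698 Mb ÷ 8 = 1,587 MB → 1.587 GB.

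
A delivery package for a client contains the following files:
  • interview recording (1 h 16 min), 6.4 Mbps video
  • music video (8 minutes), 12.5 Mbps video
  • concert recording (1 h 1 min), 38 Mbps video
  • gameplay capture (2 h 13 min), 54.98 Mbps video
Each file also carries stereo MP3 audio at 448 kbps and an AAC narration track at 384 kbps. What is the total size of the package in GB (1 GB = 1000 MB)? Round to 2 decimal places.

78.36 GB

Audio total: 448 + 384 = 832 kbps = 0.832 Mbps.
interview recording: 7.232 Mbps × 4560 s = 32977.9 Mb
music video: 13.332 Mbps × 480 s = 6399.4 Mb
concert recording: 38.832 Mbps × 3660 s = 142125.1 Mb
gameplay capture: 55.812 Mbps × 7980 s = 445379.8 Mb
Total: 626882.2 Mb = 78360.3 MB.
= 78.36 GB.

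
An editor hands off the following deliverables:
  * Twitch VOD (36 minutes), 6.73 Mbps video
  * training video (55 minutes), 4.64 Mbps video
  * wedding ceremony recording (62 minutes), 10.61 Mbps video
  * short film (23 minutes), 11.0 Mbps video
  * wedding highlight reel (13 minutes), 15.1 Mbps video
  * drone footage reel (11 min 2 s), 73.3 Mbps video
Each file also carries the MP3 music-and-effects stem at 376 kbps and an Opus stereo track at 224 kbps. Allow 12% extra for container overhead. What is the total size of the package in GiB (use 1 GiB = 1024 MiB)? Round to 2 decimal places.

Audio total: 376 + 224 = 600 kbps = 0.600 Mbps.
Twitch VOD: 7.330 Mbps × 2160 s × 1.12 = 17732.7 Mb
training video: 5.240 Mbps × 3300 s × 1.12 = 19367.0 Mb
wedding ceremony recording: 11.210 Mbps × 3720 s × 1.12 = 46705.3 Mb
short film: 11.600 Mbps × 1380 s × 1.12 = 17929.0 Mb
wedding highlight reel: 15.700 Mbps × 780 s × 1.12 = 13715.5 Mb
drone footage reel: 73.900 Mbps × 662 s × 1.12 = 54792.4 Mb
Total: 170242.0 Mb = 21280.3 MB.
= 19.82 GiB.

19.82 GiB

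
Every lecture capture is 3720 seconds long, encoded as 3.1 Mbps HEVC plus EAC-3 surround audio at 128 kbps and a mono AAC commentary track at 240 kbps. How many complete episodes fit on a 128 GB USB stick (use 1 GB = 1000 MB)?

Audio total: 128 + 240 = 368 kbps = 0.368 Mbps.
Total bitrate: 3.468 Mbps.
Per item: 3.468 Mbps × 3720 s = 12,901 Mb = 1,613 MB.
Capacity: 128 GB = 1,024,000 Mb; 79.37 items → 79 complete.

79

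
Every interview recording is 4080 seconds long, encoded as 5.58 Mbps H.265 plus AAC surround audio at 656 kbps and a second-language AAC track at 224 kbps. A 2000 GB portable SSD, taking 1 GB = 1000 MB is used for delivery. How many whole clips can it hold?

607

Audio total: 656 + 224 = 880 kbps = 0.880 Mbps.
Total bitrate: 6.460 Mbps.
Per item: 6.460 Mbps × 4080 s = 26,357 Mb = 3,295 MB.
Capacity: 2000 GB = 16,000,000 Mb; 607.05 items → 607 complete.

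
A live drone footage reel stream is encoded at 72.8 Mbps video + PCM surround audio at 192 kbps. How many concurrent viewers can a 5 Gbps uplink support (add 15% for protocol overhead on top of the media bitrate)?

59

Audio: 192 kbps = 0.192 Mbps.
Per-viewer media rate: 72.992 Mbps.
On the wire with 15% overhead: 83.941 Mbps.
5 Gbps = 5,000 Mbps; 5,000 / 83.941 = 59.57 → 59 viewers.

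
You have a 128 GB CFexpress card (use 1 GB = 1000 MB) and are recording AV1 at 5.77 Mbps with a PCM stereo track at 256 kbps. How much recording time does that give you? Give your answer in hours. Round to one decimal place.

47.2 hours

Audio: 256 kbps = 0.256 Mbps.
Total bitrate: 5.77 + 0.256 = 6.026 Mbps.
Capacity: 128 GB = 1,024,000 Mb.
Recording time: 1,024,000 / 6.026 = 169,930 s ≈ 47.2 hours.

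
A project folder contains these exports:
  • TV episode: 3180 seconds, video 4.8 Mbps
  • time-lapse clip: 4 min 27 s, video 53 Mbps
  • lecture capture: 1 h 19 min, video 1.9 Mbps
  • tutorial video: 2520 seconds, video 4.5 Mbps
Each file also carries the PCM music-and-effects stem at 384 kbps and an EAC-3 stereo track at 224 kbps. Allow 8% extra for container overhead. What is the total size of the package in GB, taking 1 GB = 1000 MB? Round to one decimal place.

Audio total: 384 + 224 = 608 kbps = 0.608 Mbps.
TV episode: 5.408 Mbps × 3180 s × 1.08 = 18573.2 Mb
time-lapse clip: 53.608 Mbps × 267 s × 1.08 = 15458.4 Mb
lecture capture: 2.508 Mbps × 4740 s × 1.08 = 12839.0 Mb
tutorial video: 5.108 Mbps × 2520 s × 1.08 = 13901.9 Mb
Total: 60772.5 Mb = 7596.6 MB.
= 7.597 GB.

7.6 GB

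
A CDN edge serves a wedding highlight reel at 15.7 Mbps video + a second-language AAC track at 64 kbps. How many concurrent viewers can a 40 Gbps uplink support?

2537

Audio: 64 kbps = 0.064 Mbps.
Per-viewer media rate: 15.764 Mbps.
40 Gbps = 40,000 Mbps; 40,000 / 15.764 = 2537.43 → 2537 viewers.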